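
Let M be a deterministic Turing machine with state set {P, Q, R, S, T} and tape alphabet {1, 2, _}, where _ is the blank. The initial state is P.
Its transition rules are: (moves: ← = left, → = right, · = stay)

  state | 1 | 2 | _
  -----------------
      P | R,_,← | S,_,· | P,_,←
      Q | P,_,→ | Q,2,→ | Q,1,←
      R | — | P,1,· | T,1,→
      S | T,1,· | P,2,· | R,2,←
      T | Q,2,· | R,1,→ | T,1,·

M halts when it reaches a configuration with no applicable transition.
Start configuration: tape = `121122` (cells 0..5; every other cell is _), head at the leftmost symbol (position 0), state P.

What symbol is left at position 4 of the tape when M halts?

P | _[1]21122__   read 1 → write _, move ←, go to R
R | [_]_21122__   read _ → write 1, move →, go to T
T | 1[_]21122__   read _ → write 1, move ·, go to T
T | 1[1]21122__   read 1 → write 2, move ·, go to Q
Q | 1[2]21122__   read 2 → write 2, move →, go to Q
Q | 12[2]1122__   read 2 → write 2, move →, go to Q
Q | 122[1]122__   read 1 → write _, move →, go to P
P | 122_[1]22__   read 1 → write _, move ←, go to R
R | 122[_]_22__   read _ → write 1, move →, go to T
T | 1221[_]22__   read _ → write 1, move ·, go to T
T | 1221[1]22__   read 1 → write 2, move ·, go to Q
Q | 1221[2]22__   read 2 → write 2, move →, go to Q
Q | 12212[2]2__   read 2 → write 2, move →, go to Q
Q | 122122[2]__   read 2 → write 2, move →, go to Q
Q | 1221222[_]_   read _ → write 1, move ←, go to Q
Q | 122122[2]1_   read 2 → write 2, move →, go to Q
Q | 1221222[1]_   read 1 → write _, move →, go to P
P | 1221222_[_]   read _ → write _, move ←, go to P
P | 1221222[_]_   read _ → write _, move ←, go to P
P | 122122[2]__   read 2 → write _, move ·, go to S
S | 122122[_]__   read _ → write 2, move ←, go to R
R | 12212[2]2__   read 2 → write 1, move ·, go to P
P | 12212[1]2__   read 1 → write _, move ←, go to R
R | 1221[2]_2__   read 2 → write 1, move ·, go to P
P | 1221[1]_2__   read 1 → write _, move ←, go to R
R | 122[1]__2__
Cell 4 holds _ when M halts.

_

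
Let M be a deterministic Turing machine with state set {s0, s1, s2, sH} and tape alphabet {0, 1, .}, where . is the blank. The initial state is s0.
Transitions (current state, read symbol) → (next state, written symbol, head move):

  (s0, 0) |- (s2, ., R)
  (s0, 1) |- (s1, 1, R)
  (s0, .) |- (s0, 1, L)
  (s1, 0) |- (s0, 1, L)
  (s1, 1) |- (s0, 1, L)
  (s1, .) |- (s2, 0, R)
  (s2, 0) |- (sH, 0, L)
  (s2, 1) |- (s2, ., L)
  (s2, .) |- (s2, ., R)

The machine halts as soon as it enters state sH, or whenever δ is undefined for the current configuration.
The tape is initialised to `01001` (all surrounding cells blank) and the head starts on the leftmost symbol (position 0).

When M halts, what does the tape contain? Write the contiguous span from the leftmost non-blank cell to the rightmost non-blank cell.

001

s0 | [0]1001   read 0 → write ., move R, go to s2
s2 | .[1]001   read 1 → write ., move L, go to s2
s2 | [.].001   read . → write ., move R, go to s2
s2 | .[.]001   read . → write ., move R, go to s2
s2 | ..[0]01   read 0 → write 0, move L, go to sH
sH | .[.]001
The non-blank tape span at halt is 001.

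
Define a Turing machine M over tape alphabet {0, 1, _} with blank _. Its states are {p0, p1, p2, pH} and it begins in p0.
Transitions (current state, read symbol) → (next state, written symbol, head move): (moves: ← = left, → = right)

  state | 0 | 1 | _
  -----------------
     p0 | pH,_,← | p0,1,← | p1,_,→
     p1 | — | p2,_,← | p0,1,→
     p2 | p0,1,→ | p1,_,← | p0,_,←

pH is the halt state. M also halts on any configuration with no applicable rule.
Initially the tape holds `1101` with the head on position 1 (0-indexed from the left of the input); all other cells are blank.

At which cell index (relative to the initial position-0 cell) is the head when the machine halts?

state=p0 head=1 tape=___1[1]01   (p0,1)→(p0,1,←)
state=p0 head=0 tape=___[1]101   (p0,1)→(p0,1,←)
state=p0 head=-1 tape=__[_]1101   (p0,_)→(p1,_,→)
state=p1 head=0 tape=___[1]101   (p1,1)→(p2,_,←)
state=p2 head=-1 tape=__[_]_101   (p2,_)→(p0,_,←)
state=p0 head=-2 tape=_[_]__101   (p0,_)→(p1,_,→)
state=p1 head=-1 tape=__[_]_101   (p1,_)→(p0,1,→)
state=p0 head=0 tape=__1[_]101   (p0,_)→(p1,_,→)
state=p1 head=1 tape=__1_[1]01   (p1,1)→(p2,_,←)
state=p2 head=0 tape=__1[_]_01   (p2,_)→(p0,_,←)
state=p0 head=-1 tape=__[1]__01   (p0,1)→(p0,1,←)
state=p0 head=-2 tape=_[_]1__01   (p0,_)→(p1,_,→)
state=p1 head=-1 tape=__[1]__01   (p1,1)→(p2,_,←)
state=p2 head=-2 tape=_[_]___01   (p2,_)→(p0,_,←)
state=p0 head=-3 tape=[_]____01   (p0,_)→(p1,_,→)
state=p1 head=-2 tape=_[_]___01   (p1,_)→(p0,1,→)
state=p0 head=-1 tape=_1[_]__01   (p0,_)→(p1,_,→)
state=p1 head=0 tape=_1_[_]_01   (p1,_)→(p0,1,→)
state=p0 head=1 tape=_1_1[_]01   (p0,_)→(p1,_,→)
state=p1 head=2 tape=_1_1_[0]1
At halt the head is at cell 2.

2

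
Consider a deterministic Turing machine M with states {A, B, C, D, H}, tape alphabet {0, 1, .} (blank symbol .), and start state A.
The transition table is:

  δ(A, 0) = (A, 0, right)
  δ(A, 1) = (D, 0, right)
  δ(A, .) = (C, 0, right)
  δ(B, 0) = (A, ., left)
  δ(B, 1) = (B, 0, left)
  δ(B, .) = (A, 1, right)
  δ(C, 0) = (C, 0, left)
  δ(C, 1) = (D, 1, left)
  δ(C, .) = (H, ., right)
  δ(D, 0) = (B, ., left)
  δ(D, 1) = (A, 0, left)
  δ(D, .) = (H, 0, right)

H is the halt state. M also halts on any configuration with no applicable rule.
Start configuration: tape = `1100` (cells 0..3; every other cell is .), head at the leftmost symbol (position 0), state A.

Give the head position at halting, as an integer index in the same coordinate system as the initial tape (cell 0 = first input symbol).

A | [1]100...   read 1 → write 0, move right, go to D
D | 0[1]00...   read 1 → write 0, move left, go to A
A | [0]000...   read 0 → write 0, move right, go to A
A | 0[0]00...   read 0 → write 0, move right, go to A
A | 00[0]0...   read 0 → write 0, move right, go to A
A | 000[0]...   read 0 → write 0, move right, go to A
A | 0000[.]..   read . → write 0, move right, go to C
C | 00000[.].   read . → write ., move right, go to H
H | 00000.[.]
At halt the head is at cell 6.

6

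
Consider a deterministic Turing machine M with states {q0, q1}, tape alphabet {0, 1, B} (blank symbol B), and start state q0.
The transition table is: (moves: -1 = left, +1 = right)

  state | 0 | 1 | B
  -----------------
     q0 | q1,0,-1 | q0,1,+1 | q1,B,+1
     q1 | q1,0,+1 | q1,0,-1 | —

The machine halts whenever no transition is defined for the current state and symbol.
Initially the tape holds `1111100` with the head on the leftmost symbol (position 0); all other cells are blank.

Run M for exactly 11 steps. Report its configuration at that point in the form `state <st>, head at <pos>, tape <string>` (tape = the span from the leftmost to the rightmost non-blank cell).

state q1, head at -1, tape 0000000

state=q0 head=0 tape=B[1]111100   (q0,1)→(q0,1,+1)
state=q0 head=1 tape=B1[1]11100   (q0,1)→(q0,1,+1)
state=q0 head=2 tape=B11[1]1100   (q0,1)→(q0,1,+1)
state=q0 head=3 tape=B111[1]100   (q0,1)→(q0,1,+1)
state=q0 head=4 tape=B1111[1]00   (q0,1)→(q0,1,+1)
state=q0 head=5 tape=B11111[0]0   (q0,0)→(q1,0,-1)
state=q1 head=4 tape=B1111[1]00   (q1,1)→(q1,0,-1)
state=q1 head=3 tape=B111[1]000   (q1,1)→(q1,0,-1)
state=q1 head=2 tape=B11[1]0000   (q1,1)→(q1,0,-1)
state=q1 head=1 tape=B1[1]00000   (q1,1)→(q1,0,-1)
state=q1 head=0 tape=B[1]000000   (q1,1)→(q1,0,-1)
state=q1 head=-1 tape=[B]0000000
After 11 steps: state q1, head at -1, tape 0000000.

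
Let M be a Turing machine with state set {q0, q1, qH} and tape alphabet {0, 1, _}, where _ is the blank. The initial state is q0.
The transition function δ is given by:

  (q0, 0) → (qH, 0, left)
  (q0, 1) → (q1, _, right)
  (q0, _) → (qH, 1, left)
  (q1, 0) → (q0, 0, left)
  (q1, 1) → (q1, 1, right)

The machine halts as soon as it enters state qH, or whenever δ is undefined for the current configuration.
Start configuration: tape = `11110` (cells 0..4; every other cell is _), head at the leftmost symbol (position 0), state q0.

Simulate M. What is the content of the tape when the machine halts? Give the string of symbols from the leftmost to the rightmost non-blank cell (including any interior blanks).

q0 | [1]1110   read 1 → write _, move right, go to q1
q1 | _[1]110   read 1 → write 1, move right, go to q1
q1 | _1[1]10   read 1 → write 1, move right, go to q1
q1 | _11[1]0   read 1 → write 1, move right, go to q1
q1 | _111[0]   read 0 → write 0, move left, go to q0
q0 | _11[1]0   read 1 → write _, move right, go to q1
q1 | _11_[0]   read 0 → write 0, move left, go to q0
q0 | _11[_]0   read _ → write 1, move left, go to qH
qH | _1[1]10
The non-blank tape span at halt is 1110.

1110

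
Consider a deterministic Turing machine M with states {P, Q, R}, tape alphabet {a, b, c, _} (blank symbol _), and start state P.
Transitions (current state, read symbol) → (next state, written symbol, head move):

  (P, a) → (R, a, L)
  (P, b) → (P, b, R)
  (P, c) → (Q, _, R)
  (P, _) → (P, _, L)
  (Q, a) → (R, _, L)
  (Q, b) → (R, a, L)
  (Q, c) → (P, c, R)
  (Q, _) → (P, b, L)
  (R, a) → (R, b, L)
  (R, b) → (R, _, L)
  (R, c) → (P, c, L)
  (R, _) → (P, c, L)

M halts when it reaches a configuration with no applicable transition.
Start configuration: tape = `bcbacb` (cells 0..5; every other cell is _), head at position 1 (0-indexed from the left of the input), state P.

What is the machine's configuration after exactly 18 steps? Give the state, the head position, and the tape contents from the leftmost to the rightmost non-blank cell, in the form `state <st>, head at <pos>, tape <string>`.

state P, head at 1, tape b_bacb

state=P head=1 tape=b[c]bacb   (P,c)→(Q,_,R)
state=Q head=2 tape=b_[b]acb   (Q,b)→(R,a,L)
state=R head=1 tape=b[_]aacb   (R,_)→(P,c,L)
state=P head=0 tape=[b]caacb   (P,b)→(P,b,R)
state=P head=1 tape=b[c]aacb   (P,c)→(Q,_,R)
state=Q head=2 tape=b_[a]acb   (Q,a)→(R,_,L)
state=R head=1 tape=b[_]_acb   (R,_)→(P,c,L)
state=P head=0 tape=[b]c_acb   (P,b)→(P,b,R)
state=P head=1 tape=b[c]_acb   (P,c)→(Q,_,R)
state=Q head=2 tape=b_[_]acb   (Q,_)→(P,b,L)
state=P head=1 tape=b[_]bacb   (P,_)→(P,_,L)
state=P head=0 tape=[b]_bacb   (P,b)→(P,b,R)
state=P head=1 tape=b[_]bacb   (P,_)→(P,_,L)
state=P head=0 tape=[b]_bacb   (P,b)→(P,b,R)
state=P head=1 tape=b[_]bacb   (P,_)→(P,_,L)
state=P head=0 tape=[b]_bacb   (P,b)→(P,b,R)
state=P head=1 tape=b[_]bacb   (P,_)→(P,_,L)
state=P head=0 tape=[b]_bacb   (P,b)→(P,b,R)
state=P head=1 tape=b[_]bacb
After 18 steps: state P, head at 1, tape b_bacb.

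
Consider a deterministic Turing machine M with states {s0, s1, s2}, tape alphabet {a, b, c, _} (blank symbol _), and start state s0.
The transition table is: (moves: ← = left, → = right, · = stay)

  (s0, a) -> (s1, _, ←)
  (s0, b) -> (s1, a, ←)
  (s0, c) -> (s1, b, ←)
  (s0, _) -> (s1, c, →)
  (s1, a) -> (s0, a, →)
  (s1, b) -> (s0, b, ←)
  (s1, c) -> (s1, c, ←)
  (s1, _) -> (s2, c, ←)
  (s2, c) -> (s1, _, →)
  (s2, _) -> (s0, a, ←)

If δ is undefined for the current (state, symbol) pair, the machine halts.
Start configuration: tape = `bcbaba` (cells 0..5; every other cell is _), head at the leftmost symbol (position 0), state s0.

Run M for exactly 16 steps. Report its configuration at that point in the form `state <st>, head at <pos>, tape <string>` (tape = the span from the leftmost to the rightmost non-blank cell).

state s1, head at 0, tape cacaababa

state=s0 head=0 tape=___[b]cbaba   (s0,b)→(s1,a,←)
state=s1 head=-1 tape=__[_]acbaba   (s1,_)→(s2,c,←)
state=s2 head=-2 tape=_[_]cacbaba   (s2,_)→(s0,a,←)
state=s0 head=-3 tape=[_]acacbaba   (s0,_)→(s1,c,→)
state=s1 head=-2 tape=c[a]cacbaba   (s1,a)→(s0,a,→)
state=s0 head=-1 tape=ca[c]acbaba   (s0,c)→(s1,b,←)
state=s1 head=-2 tape=c[a]bacbaba   (s1,a)→(s0,a,→)
state=s0 head=-1 tape=ca[b]acbaba   (s0,b)→(s1,a,←)
state=s1 head=-2 tape=c[a]aacbaba   (s1,a)→(s0,a,→)
state=s0 head=-1 tape=ca[a]acbaba   (s0,a)→(s1,_,←)
state=s1 head=-2 tape=c[a]_acbaba   (s1,a)→(s0,a,→)
state=s0 head=-1 tape=ca[_]acbaba   (s0,_)→(s1,c,→)
state=s1 head=0 tape=cac[a]cbaba   (s1,a)→(s0,a,→)
state=s0 head=1 tape=caca[c]baba   (s0,c)→(s1,b,←)
state=s1 head=0 tape=cac[a]bbaba   (s1,a)→(s0,a,→)
state=s0 head=1 tape=caca[b]baba   (s0,b)→(s1,a,←)
state=s1 head=0 tape=cac[a]ababa
After 16 steps: state s1, head at 0, tape cacaababa.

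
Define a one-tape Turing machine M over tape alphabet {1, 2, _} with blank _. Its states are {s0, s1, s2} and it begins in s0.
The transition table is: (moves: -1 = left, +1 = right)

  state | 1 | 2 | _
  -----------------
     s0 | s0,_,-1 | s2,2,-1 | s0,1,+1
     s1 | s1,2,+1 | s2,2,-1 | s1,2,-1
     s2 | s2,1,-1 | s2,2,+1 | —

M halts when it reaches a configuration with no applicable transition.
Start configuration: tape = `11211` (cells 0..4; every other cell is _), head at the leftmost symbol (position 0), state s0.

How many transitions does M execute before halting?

15

s0 | ___[1]1211   read 1 → write _, move -1, go to s0
s0 | __[_]_1211   read _ → write 1, move +1, go to s0
s0 | __1[_]1211   read _ → write 1, move +1, go to s0
s0 | __11[1]211   read 1 → write _, move -1, go to s0
s0 | __1[1]_211   read 1 → write _, move -1, go to s0
s0 | __[1]__211   read 1 → write _, move -1, go to s0
s0 | _[_]___211   read _ → write 1, move +1, go to s0
s0 | _1[_]__211   read _ → write 1, move +1, go to s0
s0 | _11[_]_211   read _ → write 1, move +1, go to s0
s0 | _111[_]211   read _ → write 1, move +1, go to s0
s0 | _1111[2]11   read 2 → write 2, move -1, go to s2
s2 | _111[1]211   read 1 → write 1, move -1, go to s2
s2 | _11[1]1211   read 1 → write 1, move -1, go to s2
s2 | _1[1]11211   read 1 → write 1, move -1, go to s2
s2 | _[1]111211   read 1 → write 1, move -1, go to s2
s2 | [_]1111211
M halts after 15 transitions.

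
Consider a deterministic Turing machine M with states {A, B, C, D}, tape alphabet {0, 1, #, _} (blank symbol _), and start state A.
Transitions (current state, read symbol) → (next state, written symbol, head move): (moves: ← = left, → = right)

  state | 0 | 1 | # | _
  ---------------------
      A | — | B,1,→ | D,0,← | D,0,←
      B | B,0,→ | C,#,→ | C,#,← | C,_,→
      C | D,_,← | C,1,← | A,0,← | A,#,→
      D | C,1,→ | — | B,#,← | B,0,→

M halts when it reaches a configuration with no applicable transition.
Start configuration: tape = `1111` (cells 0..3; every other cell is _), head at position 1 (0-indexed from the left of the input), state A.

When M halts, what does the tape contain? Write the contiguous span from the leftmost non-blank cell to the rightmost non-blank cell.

11_##0

state=A head=1 tape=1[1]11__   (A,1)→(B,1,→)
state=B head=2 tape=11[1]1__   (B,1)→(C,#,→)
state=C head=3 tape=11#[1]__   (C,1)→(C,1,←)
state=C head=2 tape=11[#]1__   (C,#)→(A,0,←)
state=A head=1 tape=1[1]01__   (A,1)→(B,1,→)
state=B head=2 tape=11[0]1__   (B,0)→(B,0,→)
state=B head=3 tape=110[1]__   (B,1)→(C,#,→)
state=C head=4 tape=110#[_]_   (C,_)→(A,#,→)
state=A head=5 tape=110##[_]   (A,_)→(D,0,←)
state=D head=4 tape=110#[#]0   (D,#)→(B,#,←)
state=B head=3 tape=110[#]#0   (B,#)→(C,#,←)
state=C head=2 tape=11[0]##0   (C,0)→(D,_,←)
state=D head=1 tape=1[1]_##0
The non-blank tape span at halt is 11_##0.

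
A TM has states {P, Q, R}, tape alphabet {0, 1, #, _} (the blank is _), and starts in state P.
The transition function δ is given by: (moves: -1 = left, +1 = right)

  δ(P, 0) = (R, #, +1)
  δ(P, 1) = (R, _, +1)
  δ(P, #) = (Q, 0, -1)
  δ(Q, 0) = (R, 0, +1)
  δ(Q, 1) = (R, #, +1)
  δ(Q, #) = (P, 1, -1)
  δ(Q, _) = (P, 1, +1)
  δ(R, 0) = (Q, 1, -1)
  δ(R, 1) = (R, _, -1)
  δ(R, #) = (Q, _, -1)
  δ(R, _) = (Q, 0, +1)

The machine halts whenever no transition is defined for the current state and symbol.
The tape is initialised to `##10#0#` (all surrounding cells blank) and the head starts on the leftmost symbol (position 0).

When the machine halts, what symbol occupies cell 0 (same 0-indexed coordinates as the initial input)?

state=P head=0 tape=_[#]#10#0#   (P,#)→(Q,0,-1)
state=Q head=-1 tape=[_]0#10#0#   (Q,_)→(P,1,+1)
state=P head=0 tape=1[0]#10#0#   (P,0)→(R,#,+1)
state=R head=1 tape=1#[#]10#0#   (R,#)→(Q,_,-1)
state=Q head=0 tape=1[#]_10#0#   (Q,#)→(P,1,-1)
state=P head=-1 tape=[1]1_10#0#   (P,1)→(R,_,+1)
state=R head=0 tape=_[1]_10#0#   (R,1)→(R,_,-1)
state=R head=-1 tape=[_]__10#0#   (R,_)→(Q,0,+1)
state=Q head=0 tape=0[_]_10#0#   (Q,_)→(P,1,+1)
state=P head=1 tape=01[_]10#0#
Cell 0 holds 1 when M halts.

1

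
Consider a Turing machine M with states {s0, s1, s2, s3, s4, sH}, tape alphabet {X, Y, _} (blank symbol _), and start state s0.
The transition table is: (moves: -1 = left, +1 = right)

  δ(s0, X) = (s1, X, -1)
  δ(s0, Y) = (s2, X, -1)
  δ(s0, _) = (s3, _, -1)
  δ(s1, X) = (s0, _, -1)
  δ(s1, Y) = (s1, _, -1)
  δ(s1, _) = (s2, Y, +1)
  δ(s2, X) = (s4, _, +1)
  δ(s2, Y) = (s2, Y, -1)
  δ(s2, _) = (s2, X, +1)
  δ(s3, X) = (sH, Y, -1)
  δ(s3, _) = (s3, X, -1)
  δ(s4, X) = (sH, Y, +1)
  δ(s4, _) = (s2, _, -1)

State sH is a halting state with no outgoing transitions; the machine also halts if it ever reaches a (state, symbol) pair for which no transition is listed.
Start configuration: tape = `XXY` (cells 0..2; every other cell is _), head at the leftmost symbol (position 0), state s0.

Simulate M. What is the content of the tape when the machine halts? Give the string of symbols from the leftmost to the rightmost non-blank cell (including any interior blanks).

state=s0 head=0 tape=_[X]XY   (s0,X)→(s1,X,-1)
state=s1 head=-1 tape=[_]XXY   (s1,_)→(s2,Y,+1)
state=s2 head=0 tape=Y[X]XY   (s2,X)→(s4,_,+1)
state=s4 head=1 tape=Y_[X]Y   (s4,X)→(sH,Y,+1)
state=sH head=2 tape=Y_Y[Y]
The non-blank tape span at halt is Y_YY.

Y_YY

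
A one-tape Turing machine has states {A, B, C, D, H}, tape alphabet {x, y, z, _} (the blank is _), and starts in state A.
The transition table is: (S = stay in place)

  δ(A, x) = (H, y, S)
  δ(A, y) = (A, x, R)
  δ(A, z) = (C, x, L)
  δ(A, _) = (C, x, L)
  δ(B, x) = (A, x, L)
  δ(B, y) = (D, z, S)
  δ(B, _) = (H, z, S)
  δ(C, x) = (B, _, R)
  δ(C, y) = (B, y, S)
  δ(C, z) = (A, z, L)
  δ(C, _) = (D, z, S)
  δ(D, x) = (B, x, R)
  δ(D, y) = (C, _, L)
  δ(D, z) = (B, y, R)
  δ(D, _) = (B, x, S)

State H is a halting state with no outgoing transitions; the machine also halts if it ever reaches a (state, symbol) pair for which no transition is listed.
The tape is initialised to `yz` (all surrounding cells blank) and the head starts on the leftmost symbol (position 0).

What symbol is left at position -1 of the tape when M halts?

state=A head=0 tape=_[y]z   (A,y)→(A,x,R)
state=A head=1 tape=_x[z]   (A,z)→(C,x,L)
state=C head=0 tape=_[x]x   (C,x)→(B,_,R)
state=B head=1 tape=__[x]   (B,x)→(A,x,L)
state=A head=0 tape=_[_]x   (A,_)→(C,x,L)
state=C head=-1 tape=[_]xx   (C,_)→(D,z,S)
state=D head=-1 tape=[z]xx   (D,z)→(B,y,R)
state=B head=0 tape=y[x]x   (B,x)→(A,x,L)
state=A head=-1 tape=[y]xx   (A,y)→(A,x,R)
state=A head=0 tape=x[x]x   (A,x)→(H,y,S)
state=H head=0 tape=x[y]x
Cell -1 holds x when M halts.

x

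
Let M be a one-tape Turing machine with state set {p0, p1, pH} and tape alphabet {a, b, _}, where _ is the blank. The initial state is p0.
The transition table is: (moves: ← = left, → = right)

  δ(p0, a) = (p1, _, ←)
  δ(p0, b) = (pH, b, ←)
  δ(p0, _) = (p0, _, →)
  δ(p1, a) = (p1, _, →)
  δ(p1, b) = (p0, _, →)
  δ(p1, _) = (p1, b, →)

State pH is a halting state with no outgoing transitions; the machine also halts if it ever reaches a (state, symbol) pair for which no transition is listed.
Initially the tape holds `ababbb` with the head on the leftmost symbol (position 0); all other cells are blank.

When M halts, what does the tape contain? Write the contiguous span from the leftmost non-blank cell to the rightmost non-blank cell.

p0 | _[a]babbb   read a → write _, move ←, go to p1
p1 | [_]_babbb   read _ → write b, move →, go to p1
p1 | b[_]babbb   read _ → write b, move →, go to p1
p1 | bb[b]abbb   read b → write _, move →, go to p0
p0 | bb_[a]bbb   read a → write _, move ←, go to p1
p1 | bb[_]_bbb   read _ → write b, move →, go to p1
p1 | bbb[_]bbb   read _ → write b, move →, go to p1
p1 | bbbb[b]bb   read b → write _, move →, go to p0
p0 | bbbb_[b]b   read b → write b, move ←, go to pH
pH | bbbb[_]bb
The non-blank tape span at halt is bbbb_bb.

bbbb_bb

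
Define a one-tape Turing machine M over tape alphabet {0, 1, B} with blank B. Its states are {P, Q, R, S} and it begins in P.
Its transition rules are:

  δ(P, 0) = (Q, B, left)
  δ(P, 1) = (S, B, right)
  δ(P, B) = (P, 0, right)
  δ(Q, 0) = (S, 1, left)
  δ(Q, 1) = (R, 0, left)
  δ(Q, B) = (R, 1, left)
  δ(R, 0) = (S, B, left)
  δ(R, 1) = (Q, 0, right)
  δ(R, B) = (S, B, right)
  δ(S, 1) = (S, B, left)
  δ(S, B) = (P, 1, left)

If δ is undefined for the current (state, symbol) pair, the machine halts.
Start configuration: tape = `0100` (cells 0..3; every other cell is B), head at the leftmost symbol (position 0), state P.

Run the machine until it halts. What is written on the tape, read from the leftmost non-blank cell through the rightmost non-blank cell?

P | BBB[0]100   read 0 → write B, move left, go to Q
Q | BB[B]B100   read B → write 1, move left, go to R
R | B[B]1B100   read B → write B, move right, go to S
S | BB[1]B100   read 1 → write B, move left, go to S
S | B[B]BB100   read B → write 1, move left, go to P
P | [B]1BB100   read B → write 0, move right, go to P
P | 0[1]BB100   read 1 → write B, move right, go to S
S | 0B[B]B100   read B → write 1, move left, go to P
P | 0[B]1B100   read B → write 0, move right, go to P
P | 00[1]B100   read 1 → write B, move right, go to S
S | 00B[B]100   read B → write 1, move left, go to P
P | 00[B]1100   read B → write 0, move right, go to P
P | 000[1]100   read 1 → write B, move right, go to S
S | 000B[1]00   read 1 → write B, move left, go to S
S | 000[B]B00   read B → write 1, move left, go to P
P | 00[0]1B00   read 0 → write B, move left, go to Q
Q | 0[0]B1B00   read 0 → write 1, move left, go to S
S | [0]1B1B00
The non-blank tape span at halt is 01B1B00.

01B1B00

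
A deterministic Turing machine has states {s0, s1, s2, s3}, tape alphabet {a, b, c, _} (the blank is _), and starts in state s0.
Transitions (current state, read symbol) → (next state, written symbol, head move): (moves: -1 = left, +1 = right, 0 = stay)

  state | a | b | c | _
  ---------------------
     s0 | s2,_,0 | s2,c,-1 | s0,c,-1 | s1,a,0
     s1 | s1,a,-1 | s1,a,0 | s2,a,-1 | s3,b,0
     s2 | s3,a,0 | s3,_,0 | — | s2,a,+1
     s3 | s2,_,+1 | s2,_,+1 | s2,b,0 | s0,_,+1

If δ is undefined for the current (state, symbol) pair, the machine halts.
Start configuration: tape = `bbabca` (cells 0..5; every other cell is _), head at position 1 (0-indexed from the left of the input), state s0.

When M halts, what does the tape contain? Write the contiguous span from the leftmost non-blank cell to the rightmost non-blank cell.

state=s0 head=1 tape=_b[b]abca   (s0,b)→(s2,c,-1)
state=s2 head=0 tape=_[b]cabca   (s2,b)→(s3,_,0)
state=s3 head=0 tape=_[_]cabca   (s3,_)→(s0,_,+1)
state=s0 head=1 tape=__[c]abca   (s0,c)→(s0,c,-1)
state=s0 head=0 tape=_[_]cabca   (s0,_)→(s1,a,0)
state=s1 head=0 tape=_[a]cabca   (s1,a)→(s1,a,-1)
state=s1 head=-1 tape=[_]acabca   (s1,_)→(s3,b,0)
state=s3 head=-1 tape=[b]acabca   (s3,b)→(s2,_,+1)
state=s2 head=0 tape=_[a]cabca   (s2,a)→(s3,a,0)
state=s3 head=0 tape=_[a]cabca   (s3,a)→(s2,_,+1)
state=s2 head=1 tape=__[c]abca
The non-blank tape span at halt is cabca.

cabca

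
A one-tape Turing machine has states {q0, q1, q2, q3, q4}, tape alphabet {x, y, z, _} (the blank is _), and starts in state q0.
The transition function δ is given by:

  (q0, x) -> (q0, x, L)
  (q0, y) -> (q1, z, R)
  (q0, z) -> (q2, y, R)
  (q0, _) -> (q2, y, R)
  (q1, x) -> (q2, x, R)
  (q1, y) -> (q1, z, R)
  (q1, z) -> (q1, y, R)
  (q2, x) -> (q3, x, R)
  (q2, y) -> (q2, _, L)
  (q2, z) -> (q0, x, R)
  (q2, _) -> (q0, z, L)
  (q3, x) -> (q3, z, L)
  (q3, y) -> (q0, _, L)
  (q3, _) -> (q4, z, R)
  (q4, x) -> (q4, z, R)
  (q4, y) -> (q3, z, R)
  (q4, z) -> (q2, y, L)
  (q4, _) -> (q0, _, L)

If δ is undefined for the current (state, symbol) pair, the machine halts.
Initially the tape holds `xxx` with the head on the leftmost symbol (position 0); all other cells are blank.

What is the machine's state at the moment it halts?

q0 | __[x]xx____   read x → write x, move L, go to q0
q0 | _[_]xxx____   read _ → write y, move R, go to q2
q2 | _y[x]xx____   read x → write x, move R, go to q3
q3 | _yx[x]x____   read x → write z, move L, go to q3
q3 | _y[x]zx____   read x → write z, move L, go to q3
q3 | _[y]zzx____   read y → write _, move L, go to q0
q0 | [_]_zzx____   read _ → write y, move R, go to q2
q2 | y[_]zzx____   read _ → write z, move L, go to q0
q0 | [y]zzzx____   read y → write z, move R, go to q1
q1 | z[z]zzx____   read z → write y, move R, go to q1
q1 | zy[z]zx____   read z → write y, move R, go to q1
q1 | zyy[z]x____   read z → write y, move R, go to q1
q1 | zyyy[x]____   read x → write x, move R, go to q2
q2 | zyyyx[_]___   read _ → write z, move L, go to q0
q0 | zyyy[x]z___   read x → write x, move L, go to q0
q0 | zyy[y]xz___   read y → write z, move R, go to q1
q1 | zyyz[x]z___   read x → write x, move R, go to q2
q2 | zyyzx[z]___   read z → write x, move R, go to q0
q0 | zyyzxx[_]__   read _ → write y, move R, go to q2
q2 | zyyzxxy[_]_   read _ → write z, move L, go to q0
q0 | zyyzxx[y]z_   read y → write z, move R, go to q1
q1 | zyyzxxz[z]_   read z → write y, move R, go to q1
q1 | zyyzxxzy[_]
No transition is defined for (q1, _); M halts in state q1.

q1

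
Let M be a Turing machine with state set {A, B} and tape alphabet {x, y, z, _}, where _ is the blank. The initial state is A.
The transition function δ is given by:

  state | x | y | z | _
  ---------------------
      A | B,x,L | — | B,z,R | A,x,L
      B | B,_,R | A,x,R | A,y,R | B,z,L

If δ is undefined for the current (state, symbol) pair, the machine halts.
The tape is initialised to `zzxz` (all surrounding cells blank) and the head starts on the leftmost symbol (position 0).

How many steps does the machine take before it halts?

A | [z]zxz_   read z → write z, move R, go to B
B | z[z]xz_   read z → write y, move R, go to A
A | zy[x]z_   read x → write x, move L, go to B
B | z[y]xz_   read y → write x, move R, go to A
A | zx[x]z_   read x → write x, move L, go to B
B | z[x]xz_   read x → write _, move R, go to B
B | z_[x]z_   read x → write _, move R, go to B
B | z__[z]_   read z → write y, move R, go to A
A | z__y[_]   read _ → write x, move L, go to A
A | z__[y]x
M halts after 9 transitions.

9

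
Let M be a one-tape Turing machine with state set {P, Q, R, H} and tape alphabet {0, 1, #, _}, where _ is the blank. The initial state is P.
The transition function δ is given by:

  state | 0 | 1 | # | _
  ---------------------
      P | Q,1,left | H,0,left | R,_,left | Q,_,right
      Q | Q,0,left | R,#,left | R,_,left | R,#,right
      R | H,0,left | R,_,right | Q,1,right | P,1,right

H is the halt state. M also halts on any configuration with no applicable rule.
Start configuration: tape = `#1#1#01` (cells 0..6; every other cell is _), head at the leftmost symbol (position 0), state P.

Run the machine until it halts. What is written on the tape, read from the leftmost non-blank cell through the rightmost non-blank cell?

state=P head=0 tape=_[#]1#1#01   (P,#)→(R,_,left)
state=R head=-1 tape=[_]_1#1#01   (R,_)→(P,1,right)
state=P head=0 tape=1[_]1#1#01   (P,_)→(Q,_,right)
state=Q head=1 tape=1_[1]#1#01   (Q,1)→(R,#,left)
state=R head=0 tape=1[_]##1#01   (R,_)→(P,1,right)
state=P head=1 tape=11[#]#1#01   (P,#)→(R,_,left)
state=R head=0 tape=1[1]_#1#01   (R,1)→(R,_,right)
state=R head=1 tape=1_[_]#1#01   (R,_)→(P,1,right)
state=P head=2 tape=1_1[#]1#01   (P,#)→(R,_,left)
state=R head=1 tape=1_[1]_1#01   (R,1)→(R,_,right)
state=R head=2 tape=1__[_]1#01   (R,_)→(P,1,right)
state=P head=3 tape=1__1[1]#01   (P,1)→(H,0,left)
state=H head=2 tape=1__[1]0#01
The non-blank tape span at halt is 1__10#01.

1__10#01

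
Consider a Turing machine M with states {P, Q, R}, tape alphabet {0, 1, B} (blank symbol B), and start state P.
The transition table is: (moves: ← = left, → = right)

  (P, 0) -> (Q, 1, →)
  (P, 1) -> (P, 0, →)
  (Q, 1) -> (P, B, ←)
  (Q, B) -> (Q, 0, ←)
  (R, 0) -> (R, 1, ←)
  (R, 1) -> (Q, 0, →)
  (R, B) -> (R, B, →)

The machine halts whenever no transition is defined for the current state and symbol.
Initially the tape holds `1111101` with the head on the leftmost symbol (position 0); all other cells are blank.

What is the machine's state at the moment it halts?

state=P head=0 tape=[1]111101   (P,1)→(P,0,→)
state=P head=1 tape=0[1]11101   (P,1)→(P,0,→)
state=P head=2 tape=00[1]1101   (P,1)→(P,0,→)
state=P head=3 tape=000[1]101   (P,1)→(P,0,→)
state=P head=4 tape=0000[1]01   (P,1)→(P,0,→)
state=P head=5 tape=00000[0]1   (P,0)→(Q,1,→)
state=Q head=6 tape=000001[1]   (Q,1)→(P,B,←)
state=P head=5 tape=00000[1]B   (P,1)→(P,0,→)
state=P head=6 tape=000000[B]
No transition is defined for (P, B); M halts in state P.

P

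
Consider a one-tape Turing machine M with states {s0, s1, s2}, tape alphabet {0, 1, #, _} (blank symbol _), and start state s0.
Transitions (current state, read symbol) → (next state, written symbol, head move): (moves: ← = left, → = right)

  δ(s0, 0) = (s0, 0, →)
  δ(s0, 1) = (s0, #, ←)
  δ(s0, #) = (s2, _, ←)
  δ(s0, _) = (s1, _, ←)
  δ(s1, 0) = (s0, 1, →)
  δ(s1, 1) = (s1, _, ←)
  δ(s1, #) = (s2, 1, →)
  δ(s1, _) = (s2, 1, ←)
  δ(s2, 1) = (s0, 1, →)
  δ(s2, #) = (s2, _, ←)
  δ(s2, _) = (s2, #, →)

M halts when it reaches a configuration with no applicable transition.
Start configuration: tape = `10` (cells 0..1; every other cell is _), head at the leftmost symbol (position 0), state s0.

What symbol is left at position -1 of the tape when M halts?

#

s0 | _____[1]0   read 1 → write #, move ←, go to s0
s0 | ____[_]#0   read _ → write _, move ←, go to s1
s1 | ___[_]_#0   read _ → write 1, move ←, go to s2
s2 | __[_]1_#0   read _ → write #, move →, go to s2
s2 | __#[1]_#0   read 1 → write 1, move →, go to s0
s0 | __#1[_]#0   read _ → write _, move ←, go to s1
s1 | __#[1]_#0   read 1 → write _, move ←, go to s1
s1 | __[#]__#0   read # → write 1, move →, go to s2
s2 | __1[_]_#0   read _ → write #, move →, go to s2
s2 | __1#[_]#0   read _ → write #, move →, go to s2
s2 | __1##[#]0   read # → write _, move ←, go to s2
s2 | __1#[#]_0   read # → write _, move ←, go to s2
s2 | __1[#]__0   read # → write _, move ←, go to s2
s2 | __[1]___0   read 1 → write 1, move →, go to s0
s0 | __1[_]__0   read _ → write _, move ←, go to s1
s1 | __[1]___0   read 1 → write _, move ←, go to s1
s1 | _[_]____0   read _ → write 1, move ←, go to s2
s2 | [_]1____0   read _ → write #, move →, go to s2
s2 | #[1]____0   read 1 → write 1, move →, go to s0
s0 | #1[_]___0   read _ → write _, move ←, go to s1
s1 | #[1]____0   read 1 → write _, move ←, go to s1
s1 | [#]_____0   read # → write 1, move →, go to s2
s2 | 1[_]____0   read _ → write #, move →, go to s2
s2 | 1#[_]___0   read _ → write #, move →, go to s2
s2 | 1##[_]__0   read _ → write #, move →, go to s2
s2 | 1###[_]_0   read _ → write #, move →, go to s2
s2 | 1####[_]0   read _ → write #, move →, go to s2
s2 | 1#####[0]
Cell -1 holds # when M halts.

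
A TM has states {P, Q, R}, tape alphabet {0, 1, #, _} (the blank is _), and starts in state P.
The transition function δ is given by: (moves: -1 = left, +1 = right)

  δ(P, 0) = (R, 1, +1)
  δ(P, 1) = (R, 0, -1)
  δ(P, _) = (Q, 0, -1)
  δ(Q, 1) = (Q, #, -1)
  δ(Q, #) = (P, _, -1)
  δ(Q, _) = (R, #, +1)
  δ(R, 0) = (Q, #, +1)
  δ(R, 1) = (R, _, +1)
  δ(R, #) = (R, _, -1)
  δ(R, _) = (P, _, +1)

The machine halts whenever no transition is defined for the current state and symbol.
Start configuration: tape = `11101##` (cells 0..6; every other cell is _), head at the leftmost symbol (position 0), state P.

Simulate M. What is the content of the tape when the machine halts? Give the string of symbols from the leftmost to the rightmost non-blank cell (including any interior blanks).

P | _[1]1101##   read 1 → write 0, move -1, go to R
R | [_]01101##   read _ → write _, move +1, go to P
P | _[0]1101##   read 0 → write 1, move +1, go to R
R | _1[1]101##   read 1 → write _, move +1, go to R
R | _1_[1]01##   read 1 → write _, move +1, go to R
R | _1__[0]1##   read 0 → write #, move +1, go to Q
Q | _1__#[1]##   read 1 → write #, move -1, go to Q
Q | _1__[#]###   read # → write _, move -1, go to P
P | _1_[_]_###   read _ → write 0, move -1, go to Q
Q | _1[_]0_###   read _ → write #, move +1, go to R
R | _1#[0]_###   read 0 → write #, move +1, go to Q
Q | _1##[_]###   read _ → write #, move +1, go to R
R | _1###[#]##   read # → write _, move -1, go to R
R | _1##[#]_##   read # → write _, move -1, go to R
R | _1#[#]__##   read # → write _, move -1, go to R
R | _1[#]___##   read # → write _, move -1, go to R
R | _[1]____##   read 1 → write _, move +1, go to R
R | __[_]___##   read _ → write _, move +1, go to P
P | ___[_]__##   read _ → write 0, move -1, go to Q
Q | __[_]0__##   read _ → write #, move +1, go to R
R | __#[0]__##   read 0 → write #, move +1, go to Q
Q | __##[_]_##   read _ → write #, move +1, go to R
R | __###[_]##   read _ → write _, move +1, go to P
P | __###_[#]#
The non-blank tape span at halt is ###_##.

###_##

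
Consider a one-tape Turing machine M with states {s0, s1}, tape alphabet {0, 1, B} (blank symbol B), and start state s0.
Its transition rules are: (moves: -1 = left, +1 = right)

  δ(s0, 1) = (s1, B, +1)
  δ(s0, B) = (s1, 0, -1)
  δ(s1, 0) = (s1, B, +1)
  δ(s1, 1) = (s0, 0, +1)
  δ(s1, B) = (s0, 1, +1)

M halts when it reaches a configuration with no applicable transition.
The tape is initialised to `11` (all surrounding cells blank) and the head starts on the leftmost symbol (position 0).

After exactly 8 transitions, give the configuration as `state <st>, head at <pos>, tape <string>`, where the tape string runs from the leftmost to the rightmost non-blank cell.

s0 | [1]1BBB   read 1 → write B, move +1, go to s1
s1 | B[1]BBB   read 1 → write 0, move +1, go to s0
s0 | B0[B]BB   read B → write 0, move -1, go to s1
s1 | B[0]0BB   read 0 → write B, move +1, go to s1
s1 | BB[0]BB   read 0 → write B, move +1, go to s1
s1 | BBB[B]B   read B → write 1, move +1, go to s0
s0 | BBB1[B]   read B → write 0, move -1, go to s1
s1 | BBB[1]0   read 1 → write 0, move +1, go to s0
s0 | BBB0[0]
After 8 steps: state s0, head at 4, tape 00.

state s0, head at 4, tape 00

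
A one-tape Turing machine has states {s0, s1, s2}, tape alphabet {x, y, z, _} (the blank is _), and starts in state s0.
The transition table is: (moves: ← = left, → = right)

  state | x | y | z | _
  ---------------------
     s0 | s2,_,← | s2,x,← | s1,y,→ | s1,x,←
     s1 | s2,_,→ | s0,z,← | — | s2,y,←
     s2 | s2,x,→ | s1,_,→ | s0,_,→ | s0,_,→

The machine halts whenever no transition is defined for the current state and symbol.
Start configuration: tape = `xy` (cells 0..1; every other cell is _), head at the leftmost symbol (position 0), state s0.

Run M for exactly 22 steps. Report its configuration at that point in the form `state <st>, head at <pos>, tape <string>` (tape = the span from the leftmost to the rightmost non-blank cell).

s0 | ____[x]y   read x → write _, move ←, go to s2
s2 | ___[_]_y   read _ → write _, move →, go to s0
s0 | ____[_]y   read _ → write x, move ←, go to s1
s1 | ___[_]xy   read _ → write y, move ←, go to s2
s2 | __[_]yxy   read _ → write _, move →, go to s0
s0 | ___[y]xy   read y → write x, move ←, go to s2
s2 | __[_]xxy   read _ → write _, move →, go to s0
s0 | ___[x]xy   read x → write _, move ←, go to s2
s2 | __[_]_xy   read _ → write _, move →, go to s0
s0 | ___[_]xy   read _ → write x, move ←, go to s1
s1 | __[_]xxy   read _ → write y, move ←, go to s2
s2 | _[_]yxxy   read _ → write _, move →, go to s0
s0 | __[y]xxy   read y → write x, move ←, go to s2
s2 | _[_]xxxy   read _ → write _, move →, go to s0
s0 | __[x]xxy   read x → write _, move ←, go to s2
s2 | _[_]_xxy   read _ → write _, move →, go to s0
s0 | __[_]xxy   read _ → write x, move ←, go to s1
s1 | _[_]xxxy   read _ → write y, move ←, go to s2
s2 | [_]yxxxy   read _ → write _, move →, go to s0
s0 | _[y]xxxy   read y → write x, move ←, go to s2
s2 | [_]xxxxy   read _ → write _, move →, go to s0
s0 | _[x]xxxy   read x → write _, move ←, go to s2
s2 | [_]_xxxy
After 22 steps: state s2, head at -4, tape xxxy.

state s2, head at -4, tape xxxy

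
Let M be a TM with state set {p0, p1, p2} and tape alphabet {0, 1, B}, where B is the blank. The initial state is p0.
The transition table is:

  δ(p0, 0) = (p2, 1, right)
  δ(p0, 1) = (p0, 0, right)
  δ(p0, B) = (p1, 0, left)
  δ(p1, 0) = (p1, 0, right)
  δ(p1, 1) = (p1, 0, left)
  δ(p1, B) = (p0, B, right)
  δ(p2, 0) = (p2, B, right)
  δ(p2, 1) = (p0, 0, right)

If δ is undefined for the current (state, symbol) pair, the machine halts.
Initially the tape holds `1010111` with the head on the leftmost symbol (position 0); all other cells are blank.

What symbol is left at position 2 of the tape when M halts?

state=p0 head=0 tape=[1]010111BBBB   (p0,1)→(p0,0,right)
state=p0 head=1 tape=0[0]10111BBBB   (p0,0)→(p2,1,right)
state=p2 head=2 tape=01[1]0111BBBB   (p2,1)→(p0,0,right)
state=p0 head=3 tape=010[0]111BBBB   (p0,0)→(p2,1,right)
state=p2 head=4 tape=0101[1]11BBBB   (p2,1)→(p0,0,right)
state=p0 head=5 tape=01010[1]1BBBB   (p0,1)→(p0,0,right)
state=p0 head=6 tape=010100[1]BBBB   (p0,1)→(p0,0,right)
state=p0 head=7 tape=0101000[B]BBB   (p0,B)→(p1,0,left)
state=p1 head=6 tape=010100[0]0BBB   (p1,0)→(p1,0,right)
state=p1 head=7 tape=0101000[0]BBB   (p1,0)→(p1,0,right)
state=p1 head=8 tape=01010000[B]BB   (p1,B)→(p0,B,right)
state=p0 head=9 tape=01010000B[B]B   (p0,B)→(p1,0,left)
state=p1 head=8 tape=01010000[B]0B   (p1,B)→(p0,B,right)
state=p0 head=9 tape=01010000B[0]B   (p0,0)→(p2,1,right)
state=p2 head=10 tape=01010000B1[B]
Cell 2 holds 0 when M halts.

0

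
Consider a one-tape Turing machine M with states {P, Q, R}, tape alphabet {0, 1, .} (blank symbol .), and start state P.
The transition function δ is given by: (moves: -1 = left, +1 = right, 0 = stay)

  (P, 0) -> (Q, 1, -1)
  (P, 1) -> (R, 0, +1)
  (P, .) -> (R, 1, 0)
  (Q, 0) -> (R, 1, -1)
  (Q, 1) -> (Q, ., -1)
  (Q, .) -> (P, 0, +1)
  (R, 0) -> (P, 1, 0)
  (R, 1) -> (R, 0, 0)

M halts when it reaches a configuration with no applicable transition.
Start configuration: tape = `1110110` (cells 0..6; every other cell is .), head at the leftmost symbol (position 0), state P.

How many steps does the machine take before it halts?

17

P | [1]110110.   read 1 → write 0, move +1, go to R
R | 0[1]10110.   read 1 → write 0, move 0, go to R
R | 0[0]10110.   read 0 → write 1, move 0, go to P
P | 0[1]10110.   read 1 → write 0, move +1, go to R
R | 00[1]0110.   read 1 → write 0, move 0, go to R
R | 00[0]0110.   read 0 → write 1, move 0, go to P
P | 00[1]0110.   read 1 → write 0, move +1, go to R
R | 000[0]110.   read 0 → write 1, move 0, go to P
P | 000[1]110.   read 1 → write 0, move +1, go to R
R | 0000[1]10.   read 1 → write 0, move 0, go to R
R | 0000[0]10.   read 0 → write 1, move 0, go to P
P | 0000[1]10.   read 1 → write 0, move +1, go to R
R | 00000[1]0.   read 1 → write 0, move 0, go to R
R | 00000[0]0.   read 0 → write 1, move 0, go to P
P | 00000[1]0.   read 1 → write 0, move +1, go to R
R | 000000[0].   read 0 → write 1, move 0, go to P
P | 000000[1].   read 1 → write 0, move +1, go to R
R | 0000000[.]
M halts after 17 transitions.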